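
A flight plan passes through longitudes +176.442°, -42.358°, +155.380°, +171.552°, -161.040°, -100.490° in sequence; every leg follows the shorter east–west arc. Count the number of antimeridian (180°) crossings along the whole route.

Leg 1: +176.442° → -42.358°, shortest Δλ = 141.2° (east) — crosses 180°.
Leg 2: -42.358° → +155.380°, shortest Δλ = -162.262° (west) — crosses 180°.
Leg 3: +155.380° → +171.552°, shortest Δλ = 16.172° (east) — does not cross 180°.
Leg 4: +171.552° → -161.040°, shortest Δλ = 27.408° (east) — crosses 180°.
Leg 5: -161.040° → -100.490°, shortest Δλ = 60.55° (east) — does not cross 180°.
Total crossings: 3.

3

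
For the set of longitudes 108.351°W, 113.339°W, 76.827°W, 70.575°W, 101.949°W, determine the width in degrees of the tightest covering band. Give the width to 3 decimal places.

Sort the longitudes: -113.339°, -108.351°, -101.949°, -76.827°, -70.575°.
Eastward gaps between consecutive values (wrapping around): 4.988°, 6.402°, 25.122°, 6.252°, 317.236°.
Largest gap = 317.236° ⇒ minimal covering band is its complement: 360° − 317.236° = 42.764°.
Band runs from -113.339° eastward to -70.575°.

42.764°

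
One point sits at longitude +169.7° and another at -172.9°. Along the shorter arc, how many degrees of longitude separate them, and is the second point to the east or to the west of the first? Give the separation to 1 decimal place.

Raw difference: -172.9 − 169.7 = -342.6°.
Normalise into (−180°, 180°]: -342.6° + 360° = 17.4°.
Positive ⇒ the second point lies to the east; separation 17.4°.

17.4° east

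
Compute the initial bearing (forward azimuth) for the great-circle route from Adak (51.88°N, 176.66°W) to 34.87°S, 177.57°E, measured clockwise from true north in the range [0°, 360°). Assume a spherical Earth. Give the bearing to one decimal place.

184.7°

Δλ = 177.57 − -176.66 = 354.23°; wrapped into (−180°, 180°]: -5.77°.
θ = atan2( sin Δλ · cos φ₂ , cos φ₁ · sin φ₂ − sin φ₁ · cos φ₂ · cos Δλ )
  = atan2(-0.08248, -0.99512) = -175.262° → normalised to [0°, 360°): 184.738°.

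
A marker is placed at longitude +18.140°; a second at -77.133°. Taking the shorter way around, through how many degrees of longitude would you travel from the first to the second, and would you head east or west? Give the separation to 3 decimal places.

95.273° west

Raw difference: -77.133 − 18.140 = -95.273°.
Normalise into (−180°, 180°]: -95.273° stays -95.273°.
Negative ⇒ the second point lies to the west; separation 95.273°.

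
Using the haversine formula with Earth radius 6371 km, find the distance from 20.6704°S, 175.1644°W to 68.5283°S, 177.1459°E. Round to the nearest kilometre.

5348 km

Δλ = 177.1459 − -175.1644 = 352.3103°; wrapped into (−180°, 180°]: -7.6897°.
Δφ = -68.5283 − -20.6704 = -47.8579°.
a = sin²(Δφ/2) + cos φ₁ · cos φ₂ · sin²(Δλ/2) = 0.166054.
c = 2·atan2(√a, √(1−a)) = 0.83942 rad → d = 6371·c ≈ 5347.97 km.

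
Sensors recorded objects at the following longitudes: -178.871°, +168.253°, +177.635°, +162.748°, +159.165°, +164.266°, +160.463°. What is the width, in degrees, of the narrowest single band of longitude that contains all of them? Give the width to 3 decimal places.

Sort the longitudes: -178.871°, +159.165°, +160.463°, +162.748°, +164.266°, +168.253°, +177.635°.
Eastward gaps between consecutive values (wrapping around): 338.036°, 1.298°, 2.285°, 1.518°, 3.987°, 9.382°, 3.494°.
Largest gap = 338.036° ⇒ minimal covering band is its complement: 360° − 338.036° = 21.964°.
Band runs from +159.165° eastward to -178.871°, crossing the antimeridian.

21.964°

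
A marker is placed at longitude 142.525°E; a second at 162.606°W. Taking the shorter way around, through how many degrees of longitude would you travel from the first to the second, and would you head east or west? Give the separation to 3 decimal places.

Raw difference: -162.606 − 142.525 = -305.131°.
Normalise into (−180°, 180°]: -305.131° + 360° = 54.869°.
Positive ⇒ the second point lies to the east; separation 54.869°.

54.869° east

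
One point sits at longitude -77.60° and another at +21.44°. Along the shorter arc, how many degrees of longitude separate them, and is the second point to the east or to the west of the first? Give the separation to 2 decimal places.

99.04° east

Raw difference: 21.44 − -77.60 = 99.04°.
Normalise into (−180°, 180°]: 99.04° stays 99.04°.
Positive ⇒ the second point lies to the east; separation 99.04°.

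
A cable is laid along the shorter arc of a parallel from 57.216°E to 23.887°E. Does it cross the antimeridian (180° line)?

Signed shortest Δλ = ((23.887 − 57.216 + 180) mod 360) − 180 = -33.329°.
Going west by 33.329° from +57.216° reaches +23.887° without touching 180°.

No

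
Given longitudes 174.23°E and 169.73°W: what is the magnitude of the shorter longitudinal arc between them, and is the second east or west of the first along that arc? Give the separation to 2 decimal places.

Raw difference: -169.73 − 174.23 = -343.96°.
Normalise into (−180°, 180°]: -343.96° + 360° = 16.04°.
Positive ⇒ the second point lies to the east; separation 16.04°.

16.04° east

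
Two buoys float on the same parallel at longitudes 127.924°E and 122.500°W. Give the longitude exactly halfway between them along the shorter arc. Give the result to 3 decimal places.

Signed shortest Δλ from +127.924° to -122.500° is +109.576°.
Midpoint longitude = +127.924° + (+109.576°)/2 = +127.924° + 54.788° = +182.712°.
Normalise into (−180°, 180°]: -177.288°.
(The naïve average (+127.924 + -122.500)/2 = 2.712° is on the wrong side of the globe.)

177.288°W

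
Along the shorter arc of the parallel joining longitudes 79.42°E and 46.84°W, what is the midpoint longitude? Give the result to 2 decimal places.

Signed shortest Δλ from +79.42° to -46.84° is -126.26°.
Midpoint longitude = +79.42° + (-126.26°)/2 = +79.42° − 63.13° = +16.29°.

16.29°E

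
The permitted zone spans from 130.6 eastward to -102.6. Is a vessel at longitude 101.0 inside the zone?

No

Band width going east from +130.6° to -102.6°: ((-102.6 − 130.6) mod 360) = 126.8°.
Offset of +101.0° east of the west edge: ((101.0 − 130.6) mod 360) = 330.4°.
330.4° > 126.8° ⇒ outside.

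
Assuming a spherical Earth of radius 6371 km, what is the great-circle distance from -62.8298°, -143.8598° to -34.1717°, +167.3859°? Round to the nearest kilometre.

4616 km

Δλ = 167.3859 − -143.8598 = 311.2457°; wrapped into (−180°, 180°]: -48.7543°.
Δφ = -34.1717 − -62.8298 = 28.6581°.
a = sin²(Δφ/2) + cos φ₁ · cos φ₂ · sin²(Δλ/2) = 0.125612.
c = 2·atan2(√a, √(1−a)) = 0.72458 rad → d = 6371·c ≈ 4616.31 km.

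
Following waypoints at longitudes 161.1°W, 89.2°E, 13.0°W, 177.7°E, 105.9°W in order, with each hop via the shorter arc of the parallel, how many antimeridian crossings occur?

Leg 1: -161.1° → +89.2°, shortest Δλ = -109.7° (west) — crosses 180°.
Leg 2: +89.2° → -13.0°, shortest Δλ = -102.2° (west) — does not cross 180°.
Leg 3: -13.0° → +177.7°, shortest Δλ = -169.3° (west) — crosses 180°.
Leg 4: +177.7° → -105.9°, shortest Δλ = 76.4° (east) — crosses 180°.
Total crossings: 3.

3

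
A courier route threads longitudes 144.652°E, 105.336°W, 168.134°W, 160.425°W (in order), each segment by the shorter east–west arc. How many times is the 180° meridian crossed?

Leg 1: +144.652° → -105.336°, shortest Δλ = 110.012° (east) — crosses 180°.
Leg 2: -105.336° → -168.134°, shortest Δλ = -62.798° (west) — does not cross 180°.
Leg 3: -168.134° → -160.425°, shortest Δλ = 7.709° (east) — does not cross 180°.
Total crossings: 1.

1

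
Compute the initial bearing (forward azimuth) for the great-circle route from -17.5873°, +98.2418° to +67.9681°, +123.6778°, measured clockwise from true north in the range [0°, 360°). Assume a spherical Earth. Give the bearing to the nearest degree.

Δλ = 123.6778 − 98.2418 = 25.4360°.
θ = atan2( sin Δλ · cos φ₂ , cos φ₁ · sin φ₂ − sin φ₁ · cos φ₂ · cos Δλ )
  = atan2(0.16112, 0.98601) = 9.280° → normalised to [0°, 360°): 9.280°.

9°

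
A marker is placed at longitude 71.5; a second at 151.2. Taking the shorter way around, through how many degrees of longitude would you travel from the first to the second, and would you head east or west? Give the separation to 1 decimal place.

Raw difference: 151.2 − 71.5 = 79.7°.
Normalise into (−180°, 180°]: 79.7° stays 79.7°.
Positive ⇒ the second point lies to the east; separation 79.7°.

79.7° east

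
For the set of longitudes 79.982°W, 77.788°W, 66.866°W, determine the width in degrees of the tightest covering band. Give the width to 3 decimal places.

Sort the longitudes: -79.982°, -77.788°, -66.866°.
Eastward gaps between consecutive values (wrapping around): 2.194°, 10.922°, 346.884°.
Largest gap = 346.884° ⇒ minimal covering band is its complement: 360° − 346.884° = 13.116°.
Band runs from -79.982° eastward to -66.866°.

13.116°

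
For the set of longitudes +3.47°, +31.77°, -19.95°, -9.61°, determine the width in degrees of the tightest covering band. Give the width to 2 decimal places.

51.72°

Sort the longitudes: -19.95°, -9.61°, +3.47°, +31.77°.
Eastward gaps between consecutive values (wrapping around): 10.34°, 13.08°, 28.30°, 308.28°.
Largest gap = 308.28° ⇒ minimal covering band is its complement: 360° − 308.28° = 51.72°.
Band runs from -19.95° eastward to +31.77°.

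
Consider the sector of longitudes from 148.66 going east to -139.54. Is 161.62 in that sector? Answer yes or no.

Yes

Band width going east from +148.66° to -139.54°: ((-139.54 − 148.66) mod 360) = 71.80°.
Offset of +161.62° east of the west edge: ((161.62 − 148.66) mod 360) = 12.96°.
12.96° ≤ 71.80° ⇒ inside.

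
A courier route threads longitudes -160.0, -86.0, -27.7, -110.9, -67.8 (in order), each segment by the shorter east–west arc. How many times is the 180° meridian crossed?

Leg 1: -160.0° → -86.0°, shortest Δλ = 74.0° (east) — does not cross 180°.
Leg 2: -86.0° → -27.7°, shortest Δλ = 58.3° (east) — does not cross 180°.
Leg 3: -27.7° → -110.9°, shortest Δλ = -83.2° (west) — does not cross 180°.
Leg 4: -110.9° → -67.8°, shortest Δλ = 43.1° (east) — does not cross 180°.
Total crossings: 0.

0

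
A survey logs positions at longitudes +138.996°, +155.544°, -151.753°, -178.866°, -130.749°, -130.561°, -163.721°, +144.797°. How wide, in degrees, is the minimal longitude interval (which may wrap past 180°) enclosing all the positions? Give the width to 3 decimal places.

Sort the longitudes: -178.866°, -163.721°, -151.753°, -130.749°, -130.561°, +138.996°, +144.797°, +155.544°.
Eastward gaps between consecutive values (wrapping around): 15.145°, 11.968°, 21.004°, 0.188°, 269.557°, 5.801°, 10.747°, 25.590°.
Largest gap = 269.557° ⇒ minimal covering band is its complement: 360° − 269.557° = 90.443°.
Band runs from +138.996° eastward to -130.561°, crossing the antimeridian.

90.443°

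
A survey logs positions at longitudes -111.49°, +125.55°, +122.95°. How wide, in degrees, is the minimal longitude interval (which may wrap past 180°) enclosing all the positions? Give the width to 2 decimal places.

125.56°

Sort the longitudes: -111.49°, +122.95°, +125.55°.
Eastward gaps between consecutive values (wrapping around): 234.44°, 2.60°, 122.96°.
Largest gap = 234.44° ⇒ minimal covering band is its complement: 360° − 234.44° = 125.56°.
Band runs from +122.95° eastward to -111.49°, crossing the antimeridian.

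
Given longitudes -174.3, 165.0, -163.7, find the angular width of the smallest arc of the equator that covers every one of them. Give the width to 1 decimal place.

31.3°

Sort the longitudes: -174.3°, -163.7°, +165.0°.
Eastward gaps between consecutive values (wrapping around): 10.6°, 328.7°, 20.7°.
Largest gap = 328.7° ⇒ minimal covering band is its complement: 360° − 328.7° = 31.3°.
Band runs from +165.0° eastward to -163.7°, crossing the antimeridian.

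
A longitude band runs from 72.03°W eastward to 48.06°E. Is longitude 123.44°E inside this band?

Band width going east from -72.03° to +48.06°: ((48.06 − -72.03) mod 360) = 120.09°.
Offset of +123.44° east of the west edge: ((123.44 − -72.03) mod 360) = 195.47°.
195.47° > 120.09° ⇒ outside.

No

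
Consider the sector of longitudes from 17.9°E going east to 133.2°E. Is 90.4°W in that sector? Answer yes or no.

No

Band width going east from +17.9° to +133.2°: ((133.2 − 17.9) mod 360) = 115.3°.
Offset of -90.4° east of the west edge: ((-90.4 − 17.9) mod 360) = 251.7°.
251.7° > 115.3° ⇒ outside.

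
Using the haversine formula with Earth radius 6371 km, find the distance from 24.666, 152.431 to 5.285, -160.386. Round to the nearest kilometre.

5470 km

Δλ = -160.386 − 152.431 = -312.817°; wrapped into (−180°, 180°]: 47.183°.
Δφ = 5.285 − 24.666 = -19.381°.
a = sin²(Δφ/2) + cos φ₁ · cos φ₂ · sin²(Δλ/2) = 0.173271.
c = 2·atan2(√a, √(1−a)) = 0.85865 rad → d = 6371·c ≈ 5470.47 km.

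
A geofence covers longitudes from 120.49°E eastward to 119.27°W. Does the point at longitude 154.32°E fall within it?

Yes

Band width going east from +120.49° to -119.27°: ((-119.27 − 120.49) mod 360) = 120.24°.
Offset of +154.32° east of the west edge: ((154.32 − 120.49) mod 360) = 33.83°.
33.83° ≤ 120.24° ⇒ inside.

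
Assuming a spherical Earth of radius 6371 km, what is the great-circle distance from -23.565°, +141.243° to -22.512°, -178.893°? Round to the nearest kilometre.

4068 km

Δλ = -178.893 − 141.243 = -320.136°; wrapped into (−180°, 180°]: 39.864°.
Δφ = -22.512 − -23.565 = 1.053°.
a = sin²(Δφ/2) + cos φ₁ · cos φ₂ · sin²(Δλ/2) = 0.098492.
c = 2·atan2(√a, √(1−a)) = 0.63846 rad → d = 6371·c ≈ 4067.60 km.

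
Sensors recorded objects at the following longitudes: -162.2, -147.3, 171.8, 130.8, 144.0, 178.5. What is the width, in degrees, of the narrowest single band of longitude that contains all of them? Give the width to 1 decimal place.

81.9°

Sort the longitudes: -162.2°, -147.3°, +130.8°, +144.0°, +171.8°, +178.5°.
Eastward gaps between consecutive values (wrapping around): 14.9°, 278.1°, 13.2°, 27.8°, 6.7°, 19.3°.
Largest gap = 278.1° ⇒ minimal covering band is its complement: 360° − 278.1° = 81.9°.
Band runs from +130.8° eastward to -147.3°, crossing the antimeridian.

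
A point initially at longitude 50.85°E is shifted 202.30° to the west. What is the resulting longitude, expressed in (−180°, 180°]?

151.45°W

Start at +50.85°; shift −202.30° → -151.45°.
-151.45° already lies in (−180°, 180°].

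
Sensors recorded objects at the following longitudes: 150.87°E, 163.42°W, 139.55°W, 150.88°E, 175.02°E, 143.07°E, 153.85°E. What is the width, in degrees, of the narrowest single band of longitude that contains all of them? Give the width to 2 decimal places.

77.38°

Sort the longitudes: -163.42°, -139.55°, +143.07°, +150.87°, +150.88°, +153.85°, +175.02°.
Eastward gaps between consecutive values (wrapping around): 23.87°, 282.62°, 7.80°, 0.01°, 2.97°, 21.17°, 21.56°.
Largest gap = 282.62° ⇒ minimal covering band is its complement: 360° − 282.62° = 77.38°.
Band runs from +143.07° eastward to -139.55°, crossing the antimeridian.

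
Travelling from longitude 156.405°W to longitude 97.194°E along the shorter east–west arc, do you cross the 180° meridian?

Yes

Naïve |97.194 − -156.405| = 253.599° > 180°, so the shorter arc goes the other way round — across 180°.
Signed shortest Δλ = ((97.194 − -156.405 + 180) mod 360) − 180 = -106.401°.
Going west by 106.401° from -156.405° passes through 180° before reaching +97.194°.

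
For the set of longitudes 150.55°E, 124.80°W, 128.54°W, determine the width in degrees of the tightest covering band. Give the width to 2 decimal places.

84.65°

Sort the longitudes: -128.54°, -124.80°, +150.55°.
Eastward gaps between consecutive values (wrapping around): 3.74°, 275.35°, 80.91°.
Largest gap = 275.35° ⇒ minimal covering band is its complement: 360° − 275.35° = 84.65°.
Band runs from +150.55° eastward to -124.80°, crossing the antimeridian.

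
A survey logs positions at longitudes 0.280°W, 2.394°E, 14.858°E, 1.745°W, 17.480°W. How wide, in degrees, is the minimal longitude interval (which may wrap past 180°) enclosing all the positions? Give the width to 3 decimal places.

Sort the longitudes: -17.480°, -1.745°, -0.280°, +2.394°, +14.858°.
Eastward gaps between consecutive values (wrapping around): 15.735°, 1.465°, 2.674°, 12.464°, 327.662°.
Largest gap = 327.662° ⇒ minimal covering band is its complement: 360° − 327.662° = 32.338°.
Band runs from -17.480° eastward to +14.858°.

32.338°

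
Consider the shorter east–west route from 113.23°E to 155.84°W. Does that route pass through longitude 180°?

Naïve |-155.84 − 113.23| = 269.07° > 180°, so the shorter arc goes the other way round — across 180°.
Signed shortest Δλ = ((-155.84 − 113.23 + 180) mod 360) − 180 = 90.93°.
Going east by 90.93° from +113.23° passes through 180° before reaching -155.84°.

Yes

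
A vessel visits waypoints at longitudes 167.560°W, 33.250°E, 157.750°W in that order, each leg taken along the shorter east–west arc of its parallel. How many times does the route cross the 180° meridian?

2

Leg 1: -167.560° → +33.250°, shortest Δλ = -159.19° (west) — crosses 180°.
Leg 2: +33.250° → -157.750°, shortest Δλ = 169.0° (east) — crosses 180°.
Total crossings: 2.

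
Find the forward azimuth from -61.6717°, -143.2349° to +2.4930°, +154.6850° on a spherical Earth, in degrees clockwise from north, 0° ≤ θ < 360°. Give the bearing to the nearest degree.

296°

Δλ = 154.6850 − -143.2349 = 297.9199°; wrapped into (−180°, 180°]: -62.0801°.
θ = atan2( sin Δλ · cos φ₂ , cos φ₁ · sin φ₂ − sin φ₁ · cos φ₂ · cos Δλ )
  = atan2(-0.88277, 0.43241) = -63.903° → normalised to [0°, 360°): 296.097°.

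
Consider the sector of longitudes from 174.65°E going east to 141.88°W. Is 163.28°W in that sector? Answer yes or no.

Yes

Band width going east from +174.65° to -141.88°: ((-141.88 − 174.65) mod 360) = 43.47°.
Offset of -163.28° east of the west edge: ((-163.28 − 174.65) mod 360) = 22.07°.
22.07° ≤ 43.47° ⇒ inside.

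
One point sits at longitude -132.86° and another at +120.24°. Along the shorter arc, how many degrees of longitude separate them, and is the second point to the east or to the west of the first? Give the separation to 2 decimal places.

106.90° west

Raw difference: 120.24 − -132.86 = 253.1°.
Normalise into (−180°, 180°]: 253.1° − 360° = -106.9°.
Negative ⇒ the second point lies to the west; separation 106.90°.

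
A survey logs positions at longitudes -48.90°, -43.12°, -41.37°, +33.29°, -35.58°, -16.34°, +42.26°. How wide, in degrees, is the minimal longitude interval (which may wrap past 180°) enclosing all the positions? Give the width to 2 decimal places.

91.16°

Sort the longitudes: -48.90°, -43.12°, -41.37°, -35.58°, -16.34°, +33.29°, +42.26°.
Eastward gaps between consecutive values (wrapping around): 5.78°, 1.75°, 5.79°, 19.24°, 49.63°, 8.97°, 268.84°.
Largest gap = 268.84° ⇒ minimal covering band is its complement: 360° − 268.84° = 91.16°.
Band runs from -48.90° eastward to +42.26°.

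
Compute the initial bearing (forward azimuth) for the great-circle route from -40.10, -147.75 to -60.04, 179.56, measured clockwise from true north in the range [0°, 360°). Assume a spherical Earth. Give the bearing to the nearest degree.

Δλ = 179.56 − -147.75 = 327.31°; wrapped into (−180°, 180°]: -32.69°.
θ = atan2( sin Δλ · cos φ₂ , cos φ₁ · sin φ₂ − sin φ₁ · cos φ₂ · cos Δλ )
  = atan2(-0.26972, -0.39199) = -145.469° → normalised to [0°, 360°): 214.531°.

215°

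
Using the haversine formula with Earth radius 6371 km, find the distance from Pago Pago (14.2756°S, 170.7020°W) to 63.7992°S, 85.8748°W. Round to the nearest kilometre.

8333 km

Δλ = -85.8748 − -170.7020 = 84.8272°.
Δφ = -63.7992 − -14.2756 = -49.5236°.
a = sin²(Δφ/2) + cos φ₁ · cos φ₂ · sin²(Δλ/2) = 0.370086.
c = 2·atan2(√a, √(1−a)) = 1.30795 rad → d = 6371·c ≈ 8332.96 km.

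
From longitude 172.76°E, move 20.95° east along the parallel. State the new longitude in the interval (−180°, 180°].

166.29°W

Start at +172.76°; shift +20.95° → +193.71°.
+193.71° lies outside (−180°, 180°]; subtract 360° → -166.29°.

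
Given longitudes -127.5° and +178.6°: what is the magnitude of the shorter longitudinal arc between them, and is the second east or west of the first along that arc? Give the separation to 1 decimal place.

53.9° west

Raw difference: 178.6 − -127.5 = 306.1°.
Normalise into (−180°, 180°]: 306.1° − 360° = -53.9°.
Negative ⇒ the second point lies to the west; separation 53.9°.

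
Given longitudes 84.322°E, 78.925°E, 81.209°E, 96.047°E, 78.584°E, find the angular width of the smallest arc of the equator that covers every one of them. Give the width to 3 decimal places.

Sort the longitudes: +78.584°, +78.925°, +81.209°, +84.322°, +96.047°.
Eastward gaps between consecutive values (wrapping around): 0.341°, 2.284°, 3.113°, 11.725°, 342.537°.
Largest gap = 342.537° ⇒ minimal covering band is its complement: 360° − 342.537° = 17.463°.
Band runs from +78.584° eastward to +96.047°.

17.463°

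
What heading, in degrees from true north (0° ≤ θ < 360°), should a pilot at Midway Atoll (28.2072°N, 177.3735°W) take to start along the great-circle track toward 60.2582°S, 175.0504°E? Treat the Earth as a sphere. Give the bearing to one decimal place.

Δλ = 175.0504 − -177.3735 = 352.4239°; wrapped into (−180°, 180°]: -7.5761°.
θ = atan2( sin Δλ · cos φ₂ , cos φ₁ · sin φ₂ − sin φ₁ · cos φ₂ · cos Δλ )
  = atan2(-0.06541, -0.99759) = -176.249° → normalised to [0°, 360°): 183.751°.

183.8°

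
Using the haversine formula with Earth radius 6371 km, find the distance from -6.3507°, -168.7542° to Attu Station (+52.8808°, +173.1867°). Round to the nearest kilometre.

6803 km

Δλ = 173.1867 − -168.7542 = 341.9409°; wrapped into (−180°, 180°]: -18.0591°.
Δφ = 52.8808 − -6.3507 = 59.2315°.
a = sin²(Δφ/2) + cos φ₁ · cos φ₂ · sin²(Δλ/2) = 0.258988.
c = 2·atan2(√a, √(1−a)) = 1.06783 rad → d = 6371·c ≈ 6803.16 km.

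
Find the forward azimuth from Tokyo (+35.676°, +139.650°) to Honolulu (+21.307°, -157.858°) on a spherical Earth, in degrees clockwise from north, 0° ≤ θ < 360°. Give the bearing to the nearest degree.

87°

Δλ = -157.858 − 139.650 = -297.508°; wrapped into (−180°, 180°]: 62.492°.
θ = atan2( sin Δλ · cos φ₂ , cos φ₁ · sin φ₂ − sin φ₁ · cos φ₂ · cos Δλ )
  = atan2(0.82632, 0.04422) = 86.937° → normalised to [0°, 360°): 86.937°.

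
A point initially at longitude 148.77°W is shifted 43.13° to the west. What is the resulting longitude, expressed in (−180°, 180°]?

Start at -148.77°; shift −43.13° → -191.90°.
-191.90° lies outside (−180°, 180°]; add 360° → +168.10°.

168.10°E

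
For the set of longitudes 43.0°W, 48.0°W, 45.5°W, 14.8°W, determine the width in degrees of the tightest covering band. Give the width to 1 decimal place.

Sort the longitudes: -48.0°, -45.5°, -43.0°, -14.8°.
Eastward gaps between consecutive values (wrapping around): 2.5°, 2.5°, 28.2°, 326.8°.
Largest gap = 326.8° ⇒ minimal covering band is its complement: 360° − 326.8° = 33.2°.
Band runs from -48.0° eastward to -14.8°.

33.2°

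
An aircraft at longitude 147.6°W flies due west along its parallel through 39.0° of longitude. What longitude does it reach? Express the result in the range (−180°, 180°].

173.4°E

Start at -147.6°; shift −39.0° → -186.6°.
-186.6° lies outside (−180°, 180°]; add 360° → +173.4°.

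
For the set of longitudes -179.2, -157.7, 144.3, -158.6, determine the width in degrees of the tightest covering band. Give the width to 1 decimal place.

58.0°

Sort the longitudes: -179.2°, -158.6°, -157.7°, +144.3°.
Eastward gaps between consecutive values (wrapping around): 20.6°, 0.9°, 302.0°, 36.5°.
Largest gap = 302.0° ⇒ minimal covering band is its complement: 360° − 302.0° = 58.0°.
Band runs from +144.3° eastward to -157.7°, crossing the antimeridian.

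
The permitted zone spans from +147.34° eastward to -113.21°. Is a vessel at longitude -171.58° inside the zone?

Band width going east from +147.34° to -113.21°: ((-113.21 − 147.34) mod 360) = 99.45°.
Offset of -171.58° east of the west edge: ((-171.58 − 147.34) mod 360) = 41.08°.
41.08° ≤ 99.45° ⇒ inside.

Yes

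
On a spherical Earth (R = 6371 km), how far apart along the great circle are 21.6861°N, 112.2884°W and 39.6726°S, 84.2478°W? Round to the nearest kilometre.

7418 km

Δλ = -84.2478 − -112.2884 = 28.0406°.
Δφ = -39.6726 − 21.6861 = -61.3587°.
a = sin²(Δφ/2) + cos φ₁ · cos φ₂ · sin²(Δλ/2) = 0.302316.
c = 2·atan2(√a, √(1−a)) = 1.16433 rad → d = 6371·c ≈ 7417.94 km.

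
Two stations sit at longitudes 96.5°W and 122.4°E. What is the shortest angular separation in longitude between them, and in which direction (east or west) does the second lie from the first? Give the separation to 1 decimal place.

Raw difference: 122.4 − -96.5 = 218.9°.
Normalise into (−180°, 180°]: 218.9° − 360° = -141.1°.
Negative ⇒ the second point lies to the west; separation 141.1°.

141.1° west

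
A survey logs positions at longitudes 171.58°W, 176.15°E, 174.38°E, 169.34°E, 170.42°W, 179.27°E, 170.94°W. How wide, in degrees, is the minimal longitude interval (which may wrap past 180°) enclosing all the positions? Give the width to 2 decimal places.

20.24°

Sort the longitudes: -171.58°, -170.94°, -170.42°, +169.34°, +174.38°, +176.15°, +179.27°.
Eastward gaps between consecutive values (wrapping around): 0.64°, 0.52°, 339.76°, 5.04°, 1.77°, 3.12°, 9.15°.
Largest gap = 339.76° ⇒ minimal covering band is its complement: 360° − 339.76° = 20.24°.
Band runs from +169.34° eastward to -170.42°, crossing the antimeridian.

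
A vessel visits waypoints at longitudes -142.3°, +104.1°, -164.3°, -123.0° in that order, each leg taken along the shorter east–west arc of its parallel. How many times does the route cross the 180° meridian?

2

Leg 1: -142.3° → +104.1°, shortest Δλ = -113.6° (west) — crosses 180°.
Leg 2: +104.1° → -164.3°, shortest Δλ = 91.6° (east) — crosses 180°.
Leg 3: -164.3° → -123.0°, shortest Δλ = 41.3° (east) — does not cross 180°.
Total crossings: 2.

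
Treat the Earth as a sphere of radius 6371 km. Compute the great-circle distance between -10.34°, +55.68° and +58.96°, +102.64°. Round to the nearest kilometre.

Δλ = 102.64 − 55.68 = 46.96°.
Δφ = 58.96 − -10.34 = 69.30°.
a = sin²(Δφ/2) + cos φ₁ · cos φ₂ · sin²(Δλ/2) = 0.403788.
c = 2·atan2(√a, √(1−a)) = 1.37717 rad → d = 6371·c ≈ 8773.92 km.

8774 km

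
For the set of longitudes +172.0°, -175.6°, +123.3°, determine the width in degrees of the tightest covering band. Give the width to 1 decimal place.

61.1°

Sort the longitudes: -175.6°, +123.3°, +172.0°.
Eastward gaps between consecutive values (wrapping around): 298.9°, 48.7°, 12.4°.
Largest gap = 298.9° ⇒ minimal covering band is its complement: 360° − 298.9° = 61.1°.
Band runs from +123.3° eastward to -175.6°, crossing the antimeridian.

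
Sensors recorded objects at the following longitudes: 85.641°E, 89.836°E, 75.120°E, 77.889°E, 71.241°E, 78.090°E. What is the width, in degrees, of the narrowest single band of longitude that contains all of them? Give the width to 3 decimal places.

18.595°

Sort the longitudes: +71.241°, +75.120°, +77.889°, +78.090°, +85.641°, +89.836°.
Eastward gaps between consecutive values (wrapping around): 3.879°, 2.769°, 0.201°, 7.551°, 4.195°, 341.405°.
Largest gap = 341.405° ⇒ minimal covering band is its complement: 360° − 341.405° = 18.595°.
Band runs from +71.241° eastward to +89.836°.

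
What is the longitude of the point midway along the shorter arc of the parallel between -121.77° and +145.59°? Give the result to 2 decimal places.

-168.09°

Signed shortest Δλ from -121.77° to +145.59° is -92.64°.
Midpoint longitude = -121.77° + (-92.64°)/2 = -121.77° − 46.32° = -168.09°.
(The naïve average (-121.77 + +145.59)/2 = 11.91° is on the wrong side of the globe.)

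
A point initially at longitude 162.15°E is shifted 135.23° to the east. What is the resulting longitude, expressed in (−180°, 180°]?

Start at +162.15°; shift +135.23° → +297.38°.
+297.38° lies outside (−180°, 180°]; subtract 360° → -62.62°.

62.62°W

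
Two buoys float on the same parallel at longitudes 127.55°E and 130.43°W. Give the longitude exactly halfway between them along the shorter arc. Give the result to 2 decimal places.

Signed shortest Δλ from +127.55° to -130.43° is +102.02°.
Midpoint longitude = +127.55° + (+102.02°)/2 = +127.55° + 51.01° = +178.56°.
(The naïve average (+127.55 + -130.43)/2 = -1.44° is on the wrong side of the globe.)

178.56°E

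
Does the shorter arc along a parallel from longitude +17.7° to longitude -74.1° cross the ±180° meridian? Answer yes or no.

No

Signed shortest Δλ = ((-74.1 − 17.7 + 180) mod 360) − 180 = -91.8°.
Going west by 91.8° from +17.7° reaches -74.1° without touching 180°.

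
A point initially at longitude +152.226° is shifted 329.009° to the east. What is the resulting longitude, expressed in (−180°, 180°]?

Start at +152.226°; shift +329.009° → +481.235°.
+481.235° lies outside (−180°, 180°]; subtract 360° → +121.235°.

+121.235°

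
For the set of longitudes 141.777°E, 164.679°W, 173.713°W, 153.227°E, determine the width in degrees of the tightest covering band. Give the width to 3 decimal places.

Sort the longitudes: -173.713°, -164.679°, +141.777°, +153.227°.
Eastward gaps between consecutive values (wrapping around): 9.034°, 306.456°, 11.450°, 33.060°.
Largest gap = 306.456° ⇒ minimal covering band is its complement: 360° − 306.456° = 53.544°.
Band runs from +141.777° eastward to -164.679°, crossing the antimeridian.

53.544°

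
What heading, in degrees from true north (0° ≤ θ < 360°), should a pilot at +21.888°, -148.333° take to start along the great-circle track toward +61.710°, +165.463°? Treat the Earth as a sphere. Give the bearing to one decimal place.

Δλ = 165.463 − -148.333 = 313.796°; wrapped into (−180°, 180°]: -46.204°.
θ = atan2( sin Δλ · cos φ₂ , cos φ₁ · sin φ₂ − sin φ₁ · cos φ₂ · cos Δλ )
  = atan2(-0.34209, 0.69481) = -26.213° → normalised to [0°, 360°): 333.787°.

333.8°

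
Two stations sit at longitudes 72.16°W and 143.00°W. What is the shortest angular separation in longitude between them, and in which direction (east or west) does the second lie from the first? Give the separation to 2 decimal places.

70.84° west

Raw difference: -143.00 − -72.16 = -70.84°.
Normalise into (−180°, 180°]: -70.84° stays -70.84°.
Negative ⇒ the second point lies to the west; separation 70.84°.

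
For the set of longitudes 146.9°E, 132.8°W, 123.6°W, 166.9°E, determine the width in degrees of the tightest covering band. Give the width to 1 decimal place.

89.5°

Sort the longitudes: -132.8°, -123.6°, +146.9°, +166.9°.
Eastward gaps between consecutive values (wrapping around): 9.2°, 270.5°, 20.0°, 60.3°.
Largest gap = 270.5° ⇒ minimal covering band is its complement: 360° − 270.5° = 89.5°.
Band runs from +146.9° eastward to -123.6°, crossing the antimeridian.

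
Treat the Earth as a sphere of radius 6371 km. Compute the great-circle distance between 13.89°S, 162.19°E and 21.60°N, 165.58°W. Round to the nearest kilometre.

Δλ = -165.58 − 162.19 = -327.77°; wrapped into (−180°, 180°]: 32.23°.
Δφ = 21.60 − -13.89 = 35.49°.
a = sin²(Δφ/2) + cos φ₁ · cos φ₂ · sin²(Δλ/2) = 0.162430.
c = 2·atan2(√a, √(1−a)) = 0.82964 rad → d = 6371·c ≈ 5285.64 km.

5286 km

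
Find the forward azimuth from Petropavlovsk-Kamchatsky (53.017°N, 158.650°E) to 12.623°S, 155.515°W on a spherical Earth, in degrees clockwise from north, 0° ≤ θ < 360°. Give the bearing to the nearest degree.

134°

Δλ = -155.515 − 158.650 = -314.165°; wrapped into (−180°, 180°]: 45.835°.
θ = atan2( sin Δλ · cos φ₂ , cos φ₁ · sin φ₂ − sin φ₁ · cos φ₂ · cos Δλ )
  = atan2(0.70000, -0.67457) = 133.940° → normalised to [0°, 360°): 133.940°.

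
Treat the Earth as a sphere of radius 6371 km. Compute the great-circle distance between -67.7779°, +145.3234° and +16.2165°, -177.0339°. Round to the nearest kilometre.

9823 km

Δλ = -177.0339 − 145.3234 = -322.3573°; wrapped into (−180°, 180°]: 37.6427°.
Δφ = 16.2165 − -67.7779 = 83.9944°.
a = sin²(Δφ/2) + cos φ₁ · cos φ₂ · sin²(Δλ/2) = 0.485485.
c = 2·atan2(√a, √(1−a)) = 1.54176 rad → d = 6371·c ≈ 9822.57 km.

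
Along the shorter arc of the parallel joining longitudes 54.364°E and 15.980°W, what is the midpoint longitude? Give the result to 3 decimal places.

19.192°E

Signed shortest Δλ from +54.364° to -15.980° is -70.344°.
Midpoint longitude = +54.364° + (-70.344°)/2 = +54.364° − 35.172° = +19.192°.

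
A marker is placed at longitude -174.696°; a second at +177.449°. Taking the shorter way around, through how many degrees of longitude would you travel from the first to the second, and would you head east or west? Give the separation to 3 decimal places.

Raw difference: 177.449 − -174.696 = 352.145°.
Normalise into (−180°, 180°]: 352.145° − 360° = -7.855°.
Negative ⇒ the second point lies to the west; separation 7.855°.

7.855° west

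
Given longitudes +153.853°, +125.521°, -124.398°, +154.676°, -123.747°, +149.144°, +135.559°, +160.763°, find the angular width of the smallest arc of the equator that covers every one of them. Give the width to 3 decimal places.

110.732°

Sort the longitudes: -124.398°, -123.747°, +125.521°, +135.559°, +149.144°, +153.853°, +154.676°, +160.763°.
Eastward gaps between consecutive values (wrapping around): 0.651°, 249.268°, 10.038°, 13.585°, 4.709°, 0.823°, 6.087°, 74.839°.
Largest gap = 249.268° ⇒ minimal covering band is its complement: 360° − 249.268° = 110.732°.
Band runs from +125.521° eastward to -123.747°, crossing the antimeridian.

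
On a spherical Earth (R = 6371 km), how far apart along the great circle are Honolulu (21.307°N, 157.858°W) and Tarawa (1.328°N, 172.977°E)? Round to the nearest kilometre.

3863 km

Δλ = 172.977 − -157.858 = 330.835°; wrapped into (−180°, 180°]: -29.165°.
Δφ = 1.328 − 21.307 = -19.979°.
a = sin²(Δφ/2) + cos φ₁ · cos φ₂ · sin²(Δλ/2) = 0.089132.
c = 2·atan2(√a, √(1−a)) = 0.60635 rad → d = 6371·c ≈ 3863.03 km.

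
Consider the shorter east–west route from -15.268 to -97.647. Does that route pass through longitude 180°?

No

Signed shortest Δλ = ((-97.647 − -15.268 + 180) mod 360) − 180 = -82.379°.
Going west by 82.379° from -15.268° reaches -97.647° without touching 180°.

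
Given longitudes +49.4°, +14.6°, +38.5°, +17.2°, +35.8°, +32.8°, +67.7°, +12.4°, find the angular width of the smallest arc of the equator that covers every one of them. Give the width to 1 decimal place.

Sort the longitudes: +12.4°, +14.6°, +17.2°, +32.8°, +35.8°, +38.5°, +49.4°, +67.7°.
Eastward gaps between consecutive values (wrapping around): 2.2°, 2.6°, 15.6°, 3.0°, 2.7°, 10.9°, 18.3°, 304.7°.
Largest gap = 304.7° ⇒ minimal covering band is its complement: 360° − 304.7° = 55.3°.
Band runs from +12.4° eastward to +67.7°.

55.3°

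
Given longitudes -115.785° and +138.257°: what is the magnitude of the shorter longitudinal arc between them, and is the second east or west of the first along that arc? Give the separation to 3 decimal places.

105.958° west

Raw difference: 138.257 − -115.785 = 254.042°.
Normalise into (−180°, 180°]: 254.042° − 360° = -105.958°.
Negative ⇒ the second point lies to the west; separation 105.958°.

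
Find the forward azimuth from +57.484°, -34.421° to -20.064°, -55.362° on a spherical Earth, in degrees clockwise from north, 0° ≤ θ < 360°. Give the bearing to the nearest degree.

Δλ = -55.362 − -34.421 = -20.941°.
θ = atan2( sin Δλ · cos φ₂ , cos φ₁ · sin φ₂ − sin φ₁ · cos φ₂ · cos Δλ )
  = atan2(-0.33572, -0.92416) = -160.036° → normalised to [0°, 360°): 199.964°.

200°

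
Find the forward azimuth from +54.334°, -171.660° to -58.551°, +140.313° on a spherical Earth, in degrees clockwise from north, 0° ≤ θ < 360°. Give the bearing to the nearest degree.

Δλ = 140.313 − -171.660 = 311.973°; wrapped into (−180°, 180°]: -48.027°.
θ = atan2( sin Δλ · cos φ₂ , cos φ₁ · sin φ₂ − sin φ₁ · cos φ₂ · cos Δλ )
  = atan2(-0.38789, -0.78089) = -153.585° → normalised to [0°, 360°): 206.415°.

206°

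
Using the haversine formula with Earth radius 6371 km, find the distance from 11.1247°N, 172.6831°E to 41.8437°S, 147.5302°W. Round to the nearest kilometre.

Δλ = -147.5302 − 172.6831 = -320.2133°; wrapped into (−180°, 180°]: 39.7867°.
Δφ = -41.8437 − 11.1247 = -52.9684°.
a = sin²(Δφ/2) + cos φ₁ · cos φ₂ · sin²(Δλ/2) = 0.283507.
c = 2·atan2(√a, √(1−a)) = 1.12299 rad → d = 6371·c ≈ 7154.59 km.

7155 km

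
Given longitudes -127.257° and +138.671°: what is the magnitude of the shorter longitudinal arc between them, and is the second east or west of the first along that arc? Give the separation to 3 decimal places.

Raw difference: 138.671 − -127.257 = 265.928°.
Normalise into (−180°, 180°]: 265.928° − 360° = -94.072°.
Negative ⇒ the second point lies to the west; separation 94.072°.

94.072° west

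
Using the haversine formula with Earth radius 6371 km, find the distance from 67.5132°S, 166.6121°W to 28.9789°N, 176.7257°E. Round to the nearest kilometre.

10820 km

Δλ = 176.7257 − -166.6121 = 343.3378°; wrapped into (−180°, 180°]: -16.6622°.
Δφ = 28.9789 − -67.5132 = 96.4921°.
a = sin²(Δφ/2) + cos φ₁ · cos φ₂ · sin²(Δλ/2) = 0.563557.
c = 2·atan2(√a, √(1−a)) = 1.69826 rad → d = 6371·c ≈ 10819.59 km.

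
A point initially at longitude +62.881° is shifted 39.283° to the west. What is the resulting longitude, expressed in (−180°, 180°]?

Start at +62.881°; shift −39.283° → +23.598°.
+23.598° already lies in (−180°, 180°].

+23.598°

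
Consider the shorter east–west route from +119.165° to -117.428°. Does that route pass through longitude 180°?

Yes

Naïve |-117.428 − 119.165| = 236.593° > 180°, so the shorter arc goes the other way round — across 180°.
Signed shortest Δλ = ((-117.428 − 119.165 + 180) mod 360) − 180 = 123.407°.
Going east by 123.407° from +119.165° passes through 180° before reaching -117.428°.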